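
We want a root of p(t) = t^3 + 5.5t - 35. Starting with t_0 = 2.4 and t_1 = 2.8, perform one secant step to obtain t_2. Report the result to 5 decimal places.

p(2.4) = -7.9760000, p(2.8) = 2.3520000
t_2 = 2.8000000 − 2.3520000·(2.8000000 − 2.4000000) / (2.3520000 − (-7.9760000)) = 2.8000000 − (0.9408000)/(10.3280000) = 2.7089078

2.70891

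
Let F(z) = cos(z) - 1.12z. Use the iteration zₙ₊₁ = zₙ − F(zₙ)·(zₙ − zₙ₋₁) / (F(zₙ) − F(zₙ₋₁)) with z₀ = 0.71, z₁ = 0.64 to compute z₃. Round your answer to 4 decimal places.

0.6891

F(0.71) = -0.036838, F(0.64) = 0.085296
z₂ = 0.640000 − 0.085296·(0.640000 − 0.710000) / (0.085296 − (-0.036838)) = 0.640000 − (-0.005971)/(0.122134) = 0.688887
F(0.688887) = 0.000401
z₃ = 0.688887 − 0.000401·(0.688887 − 0.640000) / (0.000401 − 0.085296) = 0.688887 − (0.000020)/(-0.084894) = 0.689118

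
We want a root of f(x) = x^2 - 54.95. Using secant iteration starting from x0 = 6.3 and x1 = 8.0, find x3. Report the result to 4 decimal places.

f(6.3) = -15.260000, f(8.0) = 9.050000
x2 = 8.000000 − 9.050000·(8.000000 − 6.300000) / (9.050000 − (-15.260000)) = 8.000000 − (15.385000)/(24.310000) = 7.367133
f(7.367133) = -0.675353
x3 = 7.367133 − (-0.675353)·(7.367133 − 8.000000) / (-0.675353 − 9.050000) = 7.367133 − (0.427409)/(-9.725353) = 7.411081

7.4111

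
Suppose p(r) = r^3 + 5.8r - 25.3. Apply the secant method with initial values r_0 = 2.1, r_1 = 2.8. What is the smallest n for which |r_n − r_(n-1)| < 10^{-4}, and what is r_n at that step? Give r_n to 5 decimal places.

n = 5, r_n = 2.29042

p(2.1) = -3.8590000, p(2.8) = 12.8920000
r_2 = 2.8000000 − 12.8920000·(0.7000000)/(16.7510000) = 2.2612620;  |Δ| = 0.5387380
p(2.2612620) = -0.6221559
r_3 = 2.2612620 − (-0.6221559)·(-0.5387380)/(-13.5141559) = 2.2860641;  |Δ| = 0.0248021
p(2.2860641) = -0.0936540
r_4 = 2.2860641 − (-0.0936540)·(0.0248021)/(0.5285020) = 2.2904592;  |Δ| = 0.0043951
p(2.2904592) = 0.0008775
r_5 = 2.2904592 − 0.0008775·(0.0043951)/(0.0945314) = 2.2904184;  |Δ| = 0.0000408
|r_5 − r_4| = 0.0000408 < 10^{-4}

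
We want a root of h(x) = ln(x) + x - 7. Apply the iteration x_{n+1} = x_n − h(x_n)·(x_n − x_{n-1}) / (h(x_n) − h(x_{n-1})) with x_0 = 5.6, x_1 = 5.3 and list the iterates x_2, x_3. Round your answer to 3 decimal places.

5.327, 5.327

h(5.6) = 0.32277, h(5.3) = -0.03229
x_2 = 5.30000 − (-0.03229)·(5.30000 − 5.60000) / (-0.03229 − 0.32277) = 5.30000 − (0.00969)/(-0.35506) = 5.32729
h(5.32729) = 0.00013
x_3 = 5.32729 − 0.00013·(5.32729 − 5.30000) / (0.00013 − (-0.03229)) = 5.32729 − (0.00000)/(0.03242) = 5.32718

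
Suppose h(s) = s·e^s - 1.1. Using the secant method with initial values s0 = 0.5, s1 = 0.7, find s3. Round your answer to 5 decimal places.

h(0.5) = -0.2756394, h(0.7) = 0.3096269
s2 = 0.7000000 − 0.3096269·(0.7000000 − 0.5000000) / (0.3096269 − (-0.2756394)) = 0.7000000 − (0.0619254)/(0.5852663) = 0.5941928
h(0.5941928) = -0.0235793
s3 = 0.5941928 − (-0.0235793)·(0.5941928 − 0.7000000) / (-0.0235793 − 0.3096269) = 0.5941928 − (0.0024949)/(-0.3332062) = 0.6016802

0.60168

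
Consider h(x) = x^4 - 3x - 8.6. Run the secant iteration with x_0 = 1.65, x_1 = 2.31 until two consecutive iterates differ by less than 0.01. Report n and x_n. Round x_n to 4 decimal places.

n = 5, x_n = 1.9496

h(1.65) = -6.137994, h(2.31) = 12.943963
x_2 = 2.310000 − 12.943963·(0.660000)/(19.081957) = 1.862299;  |Δ| = 0.447701
h(1.862299) = -2.158785
x_3 = 1.862299 − (-2.158785)·(-0.447701)/(-15.102749) = 1.926293;  |Δ| = 0.063994
h(1.926293) = -0.610288
x_4 = 1.926293 − (-0.610288)·(0.063994)/(1.548497) = 1.951514;  |Δ| = 0.025221
h(1.951514) = 0.049431
x_5 = 1.951514 − 0.049431·(0.025221)/(0.659719) = 1.949625;  |Δ| = 0.001890
|x_5 − x_4| = 0.001890 < 0.01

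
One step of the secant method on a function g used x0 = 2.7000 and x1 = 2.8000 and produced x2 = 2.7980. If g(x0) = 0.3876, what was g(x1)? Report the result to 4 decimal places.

The secant line through (2.7000, 0.3876) and (2.8000, g(x1)) crosses zero at x2 = 2.7980.
So (2.7000, 0.3876), (2.8000, g(x1)), (2.7980, 0) are collinear:
g(x1) = 0.3876 · (2.8000 − 2.7980) / (2.7000 − 2.7980) = 0.3876 · (0.002000)/(-0.098000) = -0.007910

-0.0079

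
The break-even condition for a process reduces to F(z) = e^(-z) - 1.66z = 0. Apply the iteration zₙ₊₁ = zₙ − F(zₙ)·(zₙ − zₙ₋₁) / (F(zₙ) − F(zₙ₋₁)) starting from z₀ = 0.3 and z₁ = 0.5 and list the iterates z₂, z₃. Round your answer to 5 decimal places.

0.40415, 0.40269

F(0.3) = 0.2428182, F(0.5) = -0.2234693
z₂ = 0.5000000 − (-0.2234693)·(0.5000000 − 0.3000000) / (-0.2234693 − 0.2428182) = 0.5000000 − (-0.0446939)/(-0.4662876) = 0.4041496
F(0.4041496) = -0.0033440
z₃ = 0.4041496 − (-0.0033440)·(0.4041496 − 0.5000000) / (-0.0033440 − (-0.2234693)) = 0.4041496 − (0.0003205)/(0.2201253) = 0.4026935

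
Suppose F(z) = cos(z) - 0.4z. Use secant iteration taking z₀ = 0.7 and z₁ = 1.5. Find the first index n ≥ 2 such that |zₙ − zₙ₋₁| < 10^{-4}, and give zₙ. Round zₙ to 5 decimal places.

F(0.7) = 0.4848422, F(1.5) = -0.5292628
z₂ = 1.5000000 − (-0.5292628)·(0.8000000)/(-1.0141050) = 1.0824789;  |Δ| = 0.4175211
F(1.0824789) = 0.0361491
z₃ = 1.0824789 − 0.0361491·(-0.4175211)/(0.5654119) = 1.1091727;  |Δ| = 0.0266938
F(1.1091727) = 0.0017333
z₄ = 1.1091727 − 0.0017333·(0.0266938)/(-0.0344158) = 1.1105171;  |Δ| = 0.0013444
F(1.1105171) = -0.0000085
z₅ = 1.1105171 − (-0.0000085)·(0.0013444)/(-0.0017418) = 1.1105105;  |Δ| = 0.0000066
|z₅ − z₄| = 0.0000066 < 10^{-4}

n = 5, zₙ = 1.11051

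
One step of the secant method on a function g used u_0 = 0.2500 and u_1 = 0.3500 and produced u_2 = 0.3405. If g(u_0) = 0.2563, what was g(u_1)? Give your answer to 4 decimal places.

-0.0269

The secant line through (0.2500, 0.2563) and (0.3500, g(u_1)) crosses zero at u_2 = 0.3405.
So (0.2500, 0.2563), (0.3500, g(u_1)), (0.3405, 0) are collinear:
g(u_1) = 0.2563 · (0.3500 − 0.3405) / (0.2500 − 0.3405) = 0.2563 · (0.009500)/(-0.090500) = -0.026904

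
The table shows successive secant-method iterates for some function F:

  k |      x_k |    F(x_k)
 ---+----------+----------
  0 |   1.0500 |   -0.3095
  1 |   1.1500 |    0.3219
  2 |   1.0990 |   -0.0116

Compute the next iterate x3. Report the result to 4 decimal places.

x3 = 1.0990 − (-0.0116)·(1.0990 − 1.1500) / (-0.0116 − 0.3219)
   = 1.0990 − (0.000592)/(-0.333500) = 1.100774

1.1008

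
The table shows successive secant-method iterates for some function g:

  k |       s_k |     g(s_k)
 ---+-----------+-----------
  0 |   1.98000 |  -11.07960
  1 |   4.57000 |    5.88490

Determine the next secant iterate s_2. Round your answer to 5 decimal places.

3.67154

s_2 = 4.57000 − 5.88490·(4.57000 − 1.98000) / (5.88490 − (-11.07960))
   = 4.57000 − (15.2418910)/(16.9645000) = 3.6715420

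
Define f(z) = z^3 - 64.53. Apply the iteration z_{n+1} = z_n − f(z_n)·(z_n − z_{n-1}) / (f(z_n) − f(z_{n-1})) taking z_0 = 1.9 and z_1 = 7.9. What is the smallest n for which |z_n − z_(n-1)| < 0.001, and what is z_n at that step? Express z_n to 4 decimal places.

f(1.9) = -57.671000, f(7.9) = 428.509000
z_2 = 7.900000 − 428.509000·(6.000000)/(486.180000) = 2.611724;  |Δ| = 5.288276
f(2.611724) = -46.715162
z_3 = 2.611724 − (-46.715162)·(-5.288276)/(-475.224162) = 3.131569;  |Δ| = 0.519845
f(3.131569) = -33.819579
z_4 = 3.131569 − (-33.819579)·(0.519845)/(12.895584) = 4.494897;  |Δ| = 1.363329
f(4.494897) = 26.285374
z_5 = 4.494897 − 26.285374·(1.363329)/(60.104953) = 3.898680;  |Δ| = 0.596217
f(3.898680) = -5.271201
z_6 = 3.898680 − (-5.271201)·(-0.596217)/(-31.556575) = 3.998272;  |Δ| = 0.099592
f(3.998272) = -0.612900
z_7 = 3.998272 − (-0.612900)·(0.099592)/(4.658302) = 4.011376;  |Δ| = 0.013103
f(4.011376) = 0.017585
z_8 = 4.011376 − 0.017585·(0.013103)/(0.630485) = 4.011010;  |Δ| = 0.000365
|z_8 − z_7| = 0.000365 < 0.001

n = 8, z_n = 4.0110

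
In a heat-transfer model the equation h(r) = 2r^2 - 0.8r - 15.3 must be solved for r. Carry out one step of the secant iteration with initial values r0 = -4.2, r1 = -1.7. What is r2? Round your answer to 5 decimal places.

-2.34762

h(-4.2) = 23.3400000, h(-1.7) = -8.1600000
r2 = -1.7000000 − (-8.1600000)·(-1.7000000 − (-4.2000000)) / (-8.1600000 − 23.3400000) = -1.7000000 − (-20.4000000)/(-31.5000000) = -2.3476190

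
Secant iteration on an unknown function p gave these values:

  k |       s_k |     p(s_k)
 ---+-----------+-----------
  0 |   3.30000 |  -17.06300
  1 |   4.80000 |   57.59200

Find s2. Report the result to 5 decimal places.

3.64284

s2 = 4.80000 − 57.59200·(4.80000 − 3.30000) / (57.59200 − (-17.06300))
   = 4.80000 − (86.3880000)/(74.6550000) = 3.6428371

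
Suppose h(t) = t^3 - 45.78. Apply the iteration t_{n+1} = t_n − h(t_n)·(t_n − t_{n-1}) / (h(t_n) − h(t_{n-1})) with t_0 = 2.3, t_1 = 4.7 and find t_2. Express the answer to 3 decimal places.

3.180

h(2.3) = -33.61300, h(4.7) = 58.04300
t_2 = 4.70000 − 58.04300·(4.70000 − 2.30000) / (58.04300 − (-33.61300)) = 4.70000 − (139.30320)/(91.65600) = 3.18015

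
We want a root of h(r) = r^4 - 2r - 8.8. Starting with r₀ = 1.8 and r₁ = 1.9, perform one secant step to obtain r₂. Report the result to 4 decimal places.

1.8815

h(1.8) = -1.902400, h(1.9) = 0.432100
r₂ = 1.900000 − 0.432100·(1.900000 − 1.800000) / (0.432100 − (-1.902400)) = 1.900000 − (0.043210)/(2.334500) = 1.881491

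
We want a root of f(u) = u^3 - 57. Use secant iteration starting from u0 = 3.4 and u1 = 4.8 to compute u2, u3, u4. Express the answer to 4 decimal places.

3.7475, 3.8269, 3.8491

f(3.4) = -17.696000, f(4.8) = 53.592000
u2 = 4.800000 − 53.592000·(4.800000 − 3.400000) / (53.592000 − (-17.696000)) = 4.800000 − (75.028800)/(71.288000) = 3.747526
f(3.747526) = -4.369948
u3 = 3.747526 − (-4.369948)·(3.747526 − 4.800000) / (-4.369948 − 53.592000) = 3.747526 − (4.599259)/(-57.961948) = 3.826875
f(3.826875) = -0.955515
u4 = 3.826875 − (-0.955515)·(3.826875 − 3.747526) / (-0.955515 − (-4.369948)) = 3.826875 − (-0.075820)/(3.414433) = 3.849081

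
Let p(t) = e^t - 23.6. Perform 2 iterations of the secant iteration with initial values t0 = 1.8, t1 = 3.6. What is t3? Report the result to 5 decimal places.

3.09164

p(1.8) = -17.5503525, p(3.6) = 12.9982344
t2 = 3.6000000 − 12.9982344·(3.6000000 − 1.8000000) / (12.9982344 − (-17.5503525)) = 3.6000000 − (23.3968220)/(30.5485870) = 2.8341112
p(2.8341112) = -6.5847304
t3 = 2.8341112 − (-6.5847304)·(2.8341112 − 3.6000000) / (-6.5847304 − 12.9982344) = 2.8341112 − (5.0431715)/(-19.5829648) = 3.0916397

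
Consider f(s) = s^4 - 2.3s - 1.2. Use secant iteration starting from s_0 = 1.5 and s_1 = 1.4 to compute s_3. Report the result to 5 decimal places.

f(1.5) = 0.4125000, f(1.4) = -0.5784000
s_2 = 1.4000000 − (-0.5784000)·(1.4000000 − 1.5000000) / (-0.5784000 − 0.4125000) = 1.4000000 − (0.0578400)/(-0.9909000) = 1.4583712
f(1.4583712) = -0.0307777
s_3 = 1.4583712 − (-0.0307777)·(1.4583712 − 1.4000000) / (-0.0307777 − (-0.5784000)) = 1.4583712 − (-0.0017965)/(0.5476223) = 1.4616518

1.46165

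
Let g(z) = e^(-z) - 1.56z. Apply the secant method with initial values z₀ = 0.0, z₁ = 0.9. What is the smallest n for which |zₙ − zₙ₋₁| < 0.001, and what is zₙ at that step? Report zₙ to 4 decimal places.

g(0.0) = 1.000000, g(0.9) = -0.997430
z₂ = 0.900000 − (-0.997430)·(0.900000)/(-1.997430) = 0.450579;  |Δ| = 0.449421
g(0.450579) = -0.065644
z₃ = 0.450579 − (-0.065644)·(-0.449421)/(0.931786) = 0.418917;  |Δ| = 0.031662
g(0.418917) = 0.004247
z₄ = 0.418917 − 0.004247·(-0.031662)/(0.069891) = 0.420842;  |Δ| = 0.001924
g(0.420842) = -0.000019
z₅ = 0.420842 − (-0.000019)·(0.001924)/(-0.004266) = 0.420833;  |Δ| = 0.000008
|z₅ − z₄| = 0.000008 < 0.001

n = 5, zₙ = 0.4208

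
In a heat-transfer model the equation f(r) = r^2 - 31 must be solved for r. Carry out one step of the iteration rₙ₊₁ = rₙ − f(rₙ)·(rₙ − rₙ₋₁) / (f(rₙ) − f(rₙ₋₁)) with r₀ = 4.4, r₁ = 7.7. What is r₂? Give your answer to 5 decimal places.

5.36198

f(4.4) = -11.6400000, f(7.7) = 28.2900000
r₂ = 7.7000000 − 28.2900000·(7.7000000 − 4.4000000) / (28.2900000 − (-11.6400000)) = 7.7000000 − (93.3570000)/(39.9300000) = 5.3619835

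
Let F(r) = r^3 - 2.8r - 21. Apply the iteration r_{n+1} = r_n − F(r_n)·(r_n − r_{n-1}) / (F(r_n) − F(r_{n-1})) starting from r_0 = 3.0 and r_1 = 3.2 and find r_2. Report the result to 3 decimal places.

F(3.0) = -2.40000, F(3.2) = 2.80800
r_2 = 3.20000 − 2.80800·(3.20000 − 3.00000) / (2.80800 − (-2.40000)) = 3.20000 − (0.56160)/(5.20800) = 3.09217

3.092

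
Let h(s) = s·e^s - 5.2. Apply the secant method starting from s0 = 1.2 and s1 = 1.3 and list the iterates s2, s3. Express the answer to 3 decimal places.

1.355, 1.349

h(1.2) = -1.21586, h(1.3) = -0.42991
s2 = 1.30000 − (-0.42991)·(1.30000 − 1.20000) / (-0.42991 − (-1.21586)) = 1.30000 − (-0.04299)/(0.78595) = 1.35470
h(1.35470) = 0.05028
s3 = 1.35470 − 0.05028·(1.35470 − 1.30000) / (0.05028 − (-0.42991)) = 1.35470 − (0.00275)/(0.48019) = 1.34897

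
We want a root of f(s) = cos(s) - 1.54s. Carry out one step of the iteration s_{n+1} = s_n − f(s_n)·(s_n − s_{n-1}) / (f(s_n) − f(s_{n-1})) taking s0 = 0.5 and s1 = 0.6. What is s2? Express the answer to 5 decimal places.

0.55216

f(0.5) = 0.1075826, f(0.6) = -0.0986644
s2 = 0.6000000 − (-0.0986644)·(0.6000000 − 0.5000000) / (-0.0986644 − 0.1075826) = 0.6000000 − (-0.0098664)/(-0.2062469) = 0.5521620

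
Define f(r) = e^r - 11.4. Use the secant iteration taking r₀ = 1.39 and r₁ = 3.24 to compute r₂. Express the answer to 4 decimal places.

2.0249

f(1.39) = -7.385150, f(3.24) = 14.133722
r₂ = 3.240000 − 14.133722·(3.240000 − 1.390000) / (14.133722 − (-7.385150)) = 3.240000 − (26.147385)/(21.518872) = 2.024909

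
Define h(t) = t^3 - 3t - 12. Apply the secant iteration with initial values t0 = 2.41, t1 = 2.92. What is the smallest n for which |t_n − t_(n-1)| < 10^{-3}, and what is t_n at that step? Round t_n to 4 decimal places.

h(2.41) = -5.232479, h(2.92) = 4.137088
t2 = 2.920000 − 4.137088·(0.510000)/(9.369567) = 2.694812;  |Δ| = 0.225188
h(2.694812) = -0.514681
t3 = 2.694812 − (-0.514681)·(-0.225188)/(-4.651769) = 2.719727;  |Δ| = 0.024915
h(2.719727) = -0.041588
t4 = 2.719727 − (-0.041588)·(0.024915)/(0.473093) = 2.721917;  |Δ| = 0.002190
h(2.721917) = 0.000483
t5 = 2.721917 − 0.000483·(0.002190)/(0.042071) = 2.721892;  |Δ| = 0.000025
|t5 − t4| = 0.000025 < 10^{-3}

n = 5, t_n = 2.7219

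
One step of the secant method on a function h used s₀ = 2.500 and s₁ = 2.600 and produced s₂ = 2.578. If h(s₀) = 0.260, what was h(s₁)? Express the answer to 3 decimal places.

The secant line through (2.500, 0.260) and (2.600, h(s₁)) crosses zero at s₂ = 2.578.
So (2.500, 0.260), (2.600, h(s₁)), (2.578, 0) are collinear:
h(s₁) = 0.260 · (2.600 − 2.578) / (2.500 − 2.578) = 0.260 · (0.02200)/(-0.07800) = -0.07333

-0.073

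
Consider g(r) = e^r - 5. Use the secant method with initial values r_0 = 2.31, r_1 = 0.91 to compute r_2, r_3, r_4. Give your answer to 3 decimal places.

1.374, 1.706, 1.598

g(2.31) = 5.07442, g(0.91) = -2.51568
r_2 = 0.91000 − (-2.51568)·(0.91000 − 2.31000) / (-2.51568 − 5.07442) = 0.91000 − (3.52195)/(-7.59010) = 1.37402
g(1.37402) = -1.04880
r_3 = 1.37402 − (-1.04880)·(1.37402 − 0.91000) / (-1.04880 − (-2.51568)) = 1.37402 − (-0.48666)/(1.46687) = 1.70579
g(1.70579) = 0.50572
r_4 = 1.70579 − 0.50572·(1.70579 − 1.37402) / (0.50572 − (-1.04880)) = 1.70579 − (0.16778)/(1.55453) = 1.59786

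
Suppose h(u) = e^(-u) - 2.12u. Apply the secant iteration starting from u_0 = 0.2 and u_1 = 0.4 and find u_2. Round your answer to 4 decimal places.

0.3379

h(0.2) = 0.394731, h(0.4) = -0.177680
u_2 = 0.400000 − (-0.177680)·(0.400000 − 0.200000) / (-0.177680 − 0.394731) = 0.400000 − (-0.035536)/(-0.572411) = 0.337919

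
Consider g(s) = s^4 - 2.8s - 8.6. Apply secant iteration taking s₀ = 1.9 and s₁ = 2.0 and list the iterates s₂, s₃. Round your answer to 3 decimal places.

g(1.9) = -0.88790, g(2.0) = 1.80000
s₂ = 2.00000 − 1.80000·(2.00000 − 1.90000) / (1.80000 − (-0.88790)) = 2.00000 − (0.18000)/(2.68790) = 1.93303
g(1.93303) = -0.05018
s₃ = 1.93303 − (-0.05018)·(1.93303 − 2.00000) / (-0.05018 − 1.80000) = 1.93303 − (0.00336)/(-1.85018) = 1.93485

1.933, 1.935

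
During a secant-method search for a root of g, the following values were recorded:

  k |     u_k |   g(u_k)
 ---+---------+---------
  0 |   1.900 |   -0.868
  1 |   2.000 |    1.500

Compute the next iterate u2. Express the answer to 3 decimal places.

u2 = 2.000 − 1.500·(2.000 − 1.900) / (1.500 − (-0.868))
   = 2.000 − (0.15000)/(2.36800) = 1.93666

1.937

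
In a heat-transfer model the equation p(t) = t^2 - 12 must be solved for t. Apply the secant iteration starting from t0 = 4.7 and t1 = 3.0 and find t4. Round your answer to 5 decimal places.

p(4.7) = 10.0900000, p(3.0) = -3.0000000
t2 = 3.0000000 − (-3.0000000)·(3.0000000 − 4.7000000) / (-3.0000000 − 10.0900000) = 3.0000000 − (5.1000000)/(-13.0900000) = 3.3896104
p(3.3896104) = -0.5105414
t3 = 3.3896104 − (-0.5105414)·(3.3896104 − 3.0000000) / (-0.5105414 − (-3.0000000)) = 3.3896104 − (-0.1989122)/(2.4894586) = 3.4695122
p(3.4695122) = 0.0375149
t4 = 3.4695122 − 0.0375149·(3.4695122 − 3.3896104) / (0.0375149 − (-0.5105414)) = 3.4695122 − (0.0029975)/(0.5480563) = 3.4640429

3.46404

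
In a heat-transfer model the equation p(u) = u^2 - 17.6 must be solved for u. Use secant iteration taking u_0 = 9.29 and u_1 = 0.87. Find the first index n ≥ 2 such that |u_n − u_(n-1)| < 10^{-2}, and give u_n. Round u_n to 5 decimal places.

n = 7, u_n = 4.19522

p(9.29) = 68.7041000, p(0.87) = -16.8431000
u_2 = 0.8700000 − (-16.8431000)·(-8.4200000)/(-85.5472000) = 2.5277854;  |Δ| = 1.6577854
p(2.5277854) = -11.2103008
u_3 = 2.5277854 − (-11.2103008)·(1.6577854)/(5.6327992) = 5.8270817;  |Δ| = 3.2992963
p(5.8270817) = 16.3548812
u_4 = 5.8270817 − 16.3548812·(3.2992963)/(27.5651820) = 3.8695543;  |Δ| = 1.9575274
p(3.8695543) = -2.6265493
u_5 = 3.8695543 − (-2.6265493)·(-1.9575274)/(-18.9814305) = 4.1404265;  |Δ| = 0.2708722
p(4.1404265) = -0.4568680
u_6 = 4.1404265 − (-0.4568680)·(0.2708722)/(2.1696813) = 4.1974639;  |Δ| = 0.0570373
p(4.1974639) = 0.0187031
u_7 = 4.1974639 − 0.0187031·(0.0570373)/(0.4755711) = 4.1952207;  |Δ| = 0.0022431
|u_7 − u_6| = 0.0022431 < 10^{-2}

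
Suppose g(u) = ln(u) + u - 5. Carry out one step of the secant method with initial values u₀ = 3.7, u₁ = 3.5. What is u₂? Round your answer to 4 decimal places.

3.6935

g(3.7) = 0.008333, g(3.5) = -0.247237
u₂ = 3.500000 − (-0.247237)·(3.500000 − 3.700000) / (-0.247237 − 0.008333) = 3.500000 − (0.049447)/(-0.255570) = 3.693479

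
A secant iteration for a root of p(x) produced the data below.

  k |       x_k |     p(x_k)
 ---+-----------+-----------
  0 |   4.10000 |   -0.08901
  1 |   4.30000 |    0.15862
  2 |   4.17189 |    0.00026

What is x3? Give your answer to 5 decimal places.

x3 = 4.17189 − 0.00026·(4.17189 − 4.30000) / (0.00026 − 0.15862)
   = 4.17189 − (-0.0000333)/(-0.1583600) = 4.1716797

4.17168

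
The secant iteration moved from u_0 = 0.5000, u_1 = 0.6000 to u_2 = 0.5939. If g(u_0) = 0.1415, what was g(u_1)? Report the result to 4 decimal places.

-0.0092

The secant line through (0.5000, 0.1415) and (0.6000, g(u_1)) crosses zero at u_2 = 0.5939.
So (0.5000, 0.1415), (0.6000, g(u_1)), (0.5939, 0) are collinear:
g(u_1) = 0.1415 · (0.6000 − 0.5939) / (0.5000 − 0.5939) = 0.1415 · (0.006100)/(-0.093900) = -0.009192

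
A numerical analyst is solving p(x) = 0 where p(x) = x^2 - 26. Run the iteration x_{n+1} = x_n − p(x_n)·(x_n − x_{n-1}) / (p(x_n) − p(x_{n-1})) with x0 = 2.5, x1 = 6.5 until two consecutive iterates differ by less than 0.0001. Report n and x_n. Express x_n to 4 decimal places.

p(2.5) = -19.750000, p(6.5) = 16.250000
x2 = 6.500000 − 16.250000·(4.000000)/(36.000000) = 4.694444;  |Δ| = 1.805556
p(4.694444) = -3.962191
x3 = 4.694444 − (-3.962191)·(-1.805556)/(-20.212191) = 5.048387;  |Δ| = 0.353943
p(5.048387) = -0.513788
x4 = 5.048387 − (-0.513788)·(0.353943)/(3.448404) = 5.101122;  |Δ| = 0.052735
p(5.101122) = 0.021446
x5 = 5.101122 − 0.021446·(0.052735)/(0.535234) = 5.099009;  |Δ| = 0.002113
p(5.099009) = -0.000107
x6 = 5.099009 − (-0.000107)·(-0.002113)/(-0.021553) = 5.099020;  |Δ| = 0.000010
|x6 − x5| = 0.000010 < 0.0001

n = 6, x_n = 5.0990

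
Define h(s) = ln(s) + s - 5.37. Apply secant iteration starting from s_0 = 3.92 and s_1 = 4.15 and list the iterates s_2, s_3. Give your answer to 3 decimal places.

h(3.92) = -0.08391, h(4.15) = 0.20311
s_2 = 4.15000 − 0.20311·(4.15000 − 3.92000) / (0.20311 − (-0.08391)) = 4.15000 − (0.04671)/(0.28702) = 3.98724
h(3.98724) = 0.00034
s_3 = 3.98724 − 0.00034·(3.98724 − 4.15000) / (0.00034 − 0.20311) = 3.98724 − (-0.00006)/(-0.20277) = 3.98697

3.987, 3.987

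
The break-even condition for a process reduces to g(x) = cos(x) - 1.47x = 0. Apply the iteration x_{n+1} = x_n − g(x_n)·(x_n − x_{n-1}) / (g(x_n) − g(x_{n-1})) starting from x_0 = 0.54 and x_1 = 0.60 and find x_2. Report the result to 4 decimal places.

0.5718

g(0.54) = 0.063909, g(0.60) = -0.056664
x_2 = 0.600000 − (-0.056664)·(0.600000 − 0.540000) / (-0.056664 − 0.063909) = 0.600000 − (-0.003400)/(-0.120573) = 0.571802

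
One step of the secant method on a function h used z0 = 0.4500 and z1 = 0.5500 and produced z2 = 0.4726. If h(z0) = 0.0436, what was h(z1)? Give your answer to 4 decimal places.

-0.1493

The secant line through (0.4500, 0.0436) and (0.5500, h(z1)) crosses zero at z2 = 0.4726.
So (0.4500, 0.0436), (0.5500, h(z1)), (0.4726, 0) are collinear:
h(z1) = 0.0436 · (0.5500 − 0.4726) / (0.4500 − 0.4726) = 0.0436 · (0.077400)/(-0.022600) = -0.149320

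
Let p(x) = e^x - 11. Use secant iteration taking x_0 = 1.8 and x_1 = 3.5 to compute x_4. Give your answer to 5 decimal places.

p(1.8) = -4.9503525, p(3.5) = 22.1154520
x_2 = 3.5000000 − 22.1154520·(3.5000000 − 1.8000000) / (22.1154520 − (-4.9503525)) = 3.5000000 − (37.5962683)/(27.0658045) = 2.1109311
p(2.1109311) = -2.7440755
x_3 = 2.1109311 − (-2.7440755)·(2.1109311 − 3.5000000) / (-2.7440755 − 22.1154520) = 2.1109311 − (3.8117101)/(-24.8595275) = 2.2642610
p(2.2642610) = -1.3759901
x_4 = 2.2642610 − (-1.3759901)·(2.2642610 − 2.1109311) / (-1.3759901 − (-2.7440755)) = 2.2642610 − (-0.2109805)/(1.3680854) = 2.4184769

2.41848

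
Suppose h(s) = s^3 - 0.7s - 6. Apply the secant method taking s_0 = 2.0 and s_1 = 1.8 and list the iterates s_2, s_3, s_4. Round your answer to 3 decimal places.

h(2.0) = 0.60000, h(1.8) = -1.42800
s_2 = 1.80000 − (-1.42800)·(1.80000 − 2.00000) / (-1.42800 − 0.60000) = 1.80000 − (0.28560)/(-2.02800) = 1.94083
h(1.94083) = -0.04784
s_3 = 1.94083 − (-0.04784)·(1.94083 − 1.80000) / (-0.04784 − (-1.42800)) = 1.94083 − (-0.00674)/(1.38016) = 1.94571
h(1.94571) = 0.00404
s_4 = 1.94571 − 0.00404·(1.94571 − 1.94083) / (0.00404 − (-0.04784)) = 1.94571 − (0.00002)/(0.05188) = 1.94533

1.941, 1.946, 1.945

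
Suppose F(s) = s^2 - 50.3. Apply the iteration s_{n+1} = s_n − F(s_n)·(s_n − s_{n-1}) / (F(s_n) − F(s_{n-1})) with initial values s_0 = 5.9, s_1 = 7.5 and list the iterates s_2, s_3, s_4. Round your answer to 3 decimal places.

7.056, 7.091, 7.092

F(5.9) = -15.49000, F(7.5) = 5.95000
s_2 = 7.50000 − 5.95000·(7.50000 − 5.90000) / (5.95000 − (-15.49000)) = 7.50000 − (9.52000)/(21.44000) = 7.05597
F(7.05597) = -0.51329
s_3 = 7.05597 − (-0.51329)·(7.05597 − 7.50000) / (-0.51329 − 5.95000) = 7.05597 − (0.22791)/(-6.46329) = 7.09123
F(7.09123) = -0.01441
s_4 = 7.09123 − (-0.01441)·(7.09123 − 7.05597) / (-0.01441 − (-0.51329)) = 7.09123 − (-0.00051)/(0.49887) = 7.09225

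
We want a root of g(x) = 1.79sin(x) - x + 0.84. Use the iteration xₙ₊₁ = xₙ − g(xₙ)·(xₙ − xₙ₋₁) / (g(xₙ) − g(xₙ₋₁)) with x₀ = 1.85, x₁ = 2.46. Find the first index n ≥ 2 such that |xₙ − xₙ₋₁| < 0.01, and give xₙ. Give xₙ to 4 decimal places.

g(1.85) = 0.710683, g(2.46) = -0.492245
x₂ = 2.460000 − (-0.492245)·(0.610000)/(-1.202928) = 2.210384;  |Δ| = 0.249616
g(2.210384) = 0.065807
x₃ = 2.210384 − 0.065807·(-0.249616)/(0.558052) = 2.239820;  |Δ| = 0.029435
g(2.239820) = 0.004306
x₄ = 2.239820 − 0.004306·(0.029435)/(-0.061502) = 2.241881;  |Δ| = 0.002061
|x₄ − x₃| = 0.002061 < 0.01

n = 4, xₙ = 2.2419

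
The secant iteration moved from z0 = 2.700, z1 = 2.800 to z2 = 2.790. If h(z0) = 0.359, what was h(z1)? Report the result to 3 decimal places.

-0.040

The secant line through (2.700, 0.359) and (2.800, h(z1)) crosses zero at z2 = 2.790.
So (2.700, 0.359), (2.800, h(z1)), (2.790, 0) are collinear:
h(z1) = 0.359 · (2.800 − 2.790) / (2.700 − 2.790) = 0.359 · (0.01000)/(-0.09000) = -0.03989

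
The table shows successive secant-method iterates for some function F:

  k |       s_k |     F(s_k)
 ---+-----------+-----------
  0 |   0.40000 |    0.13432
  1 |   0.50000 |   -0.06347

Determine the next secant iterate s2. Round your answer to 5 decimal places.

s2 = 0.50000 − (-0.06347)·(0.50000 − 0.40000) / (-0.06347 − 0.13432)
   = 0.50000 − (-0.0063470)/(-0.1977900) = 0.4679104

0.46791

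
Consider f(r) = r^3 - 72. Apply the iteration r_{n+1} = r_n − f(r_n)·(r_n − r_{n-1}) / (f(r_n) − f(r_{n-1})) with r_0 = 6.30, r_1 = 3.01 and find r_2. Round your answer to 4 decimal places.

f(6.30) = 178.047000, f(3.01) = -44.729099
r_2 = 3.010000 − (-44.729099)·(3.010000 − 6.300000) / (-44.729099 − 178.047000) = 3.010000 − (147.158736)/(-222.776099) = 3.670568

3.6706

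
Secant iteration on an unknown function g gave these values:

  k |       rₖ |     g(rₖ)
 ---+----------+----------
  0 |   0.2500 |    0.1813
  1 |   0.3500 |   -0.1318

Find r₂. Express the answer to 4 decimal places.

r₂ = 0.3500 − (-0.1318)·(0.3500 − 0.2500) / (-0.1318 − 0.1813)
   = 0.3500 − (-0.013180)/(-0.313100) = 0.307905

0.3079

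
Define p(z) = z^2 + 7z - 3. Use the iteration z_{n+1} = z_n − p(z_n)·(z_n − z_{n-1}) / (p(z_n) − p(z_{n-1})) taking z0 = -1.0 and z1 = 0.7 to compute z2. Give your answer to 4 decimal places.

0.3433

p(-1.0) = -9.000000, p(0.7) = 2.390000
z2 = 0.700000 − 2.390000·(0.700000 − (-1.000000)) / (2.390000 − (-9.000000)) = 0.700000 − (4.063000)/(11.390000) = 0.343284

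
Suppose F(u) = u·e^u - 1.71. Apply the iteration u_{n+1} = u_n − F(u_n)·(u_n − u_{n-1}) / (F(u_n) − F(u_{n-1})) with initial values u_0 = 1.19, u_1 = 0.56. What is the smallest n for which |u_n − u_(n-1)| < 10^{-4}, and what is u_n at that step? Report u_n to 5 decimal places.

n = 6, u_n = 0.78217

F(1.19) = 2.2016266, F(0.56) = -0.7296234
u_2 = 0.5600000 − (-0.7296234)·(-0.6300000)/(-2.9312500) = 0.7168146;  |Δ| = 0.1568146
F(0.7168146) = -0.2420359
u_3 = 0.7168146 − (-0.2420359)·(0.1568146)/(0.4875875) = 0.7946565;  |Δ| = 0.0778419
F(0.7946565) = 0.0491156
u_4 = 0.7946565 − 0.0491156·(0.0778419)/(0.2911514) = 0.7815250;  |Δ| = 0.0131315
F(0.7815250) = -0.0025229
u_5 = 0.7815250 − (-0.0025229)·(-0.0131315)/(-0.0516385) = 0.7821666;  |Δ| = 0.0006416
F(0.7821666) = -0.0000245
u_6 = 0.7821666 − (-0.0000245)·(0.0006416)/(0.0024984) = 0.7821729;  |Δ| = 0.0000063
|u_6 − u_5| = 0.0000063 < 10^{-4}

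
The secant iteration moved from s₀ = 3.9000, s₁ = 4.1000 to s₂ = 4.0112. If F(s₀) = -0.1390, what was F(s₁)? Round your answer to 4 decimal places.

0.1110

The secant line through (3.9000, -0.1390) and (4.1000, F(s₁)) crosses zero at s₂ = 4.0112.
So (3.9000, -0.1390), (4.1000, F(s₁)), (4.0112, 0) are collinear:
F(s₁) = -0.1390 · (4.1000 − 4.0112) / (3.9000 − 4.0112) = -0.1390 · (0.088800)/(-0.111200) = 0.111000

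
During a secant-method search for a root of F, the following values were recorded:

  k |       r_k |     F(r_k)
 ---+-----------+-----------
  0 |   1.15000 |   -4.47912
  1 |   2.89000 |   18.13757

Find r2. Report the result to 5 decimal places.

r2 = 2.89000 − 18.13757·(2.89000 − 1.15000) / (18.13757 − (-4.47912))
   = 2.89000 − (31.5593718)/(22.6166900) = 1.4945981

1.49460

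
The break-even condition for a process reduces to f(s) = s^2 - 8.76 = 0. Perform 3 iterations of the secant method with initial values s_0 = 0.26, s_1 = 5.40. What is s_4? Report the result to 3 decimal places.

3.065

f(0.26) = -8.69240, f(5.40) = 20.40000
s_2 = 5.40000 − 20.40000·(5.40000 − 0.26000) / (20.40000 − (-8.69240)) = 5.40000 − (104.85600)/(29.09240) = 1.79576
f(1.79576) = -5.53525
s_3 = 1.79576 − (-5.53525)·(1.79576 − 5.40000) / (-5.53525 − 20.40000) = 1.79576 − (19.95036)/(-25.93525) = 2.56500
f(2.56500) = -2.18079
s_4 = 2.56500 − (-2.18079)·(2.56500 − 1.79576) / (-2.18079 − (-5.53525)) = 2.56500 − (-1.67755)/(3.35446) = 3.06509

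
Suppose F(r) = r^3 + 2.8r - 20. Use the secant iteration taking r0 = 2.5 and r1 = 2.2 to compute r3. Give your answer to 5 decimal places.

F(2.5) = 2.6250000, F(2.2) = -3.1920000
r2 = 2.2000000 − (-3.1920000)·(2.2000000 − 2.5000000) / (-3.1920000 − 2.6250000) = 2.2000000 − (0.9576000)/(-5.8170000) = 2.3646209
F(2.3646209) = -0.1574438
r3 = 2.3646209 − (-0.1574438)·(2.3646209 − 2.2000000) / (-0.1574438 − (-3.1920000)) = 2.3646209 − (-0.0259185)/(3.0345562) = 2.3731621

2.37316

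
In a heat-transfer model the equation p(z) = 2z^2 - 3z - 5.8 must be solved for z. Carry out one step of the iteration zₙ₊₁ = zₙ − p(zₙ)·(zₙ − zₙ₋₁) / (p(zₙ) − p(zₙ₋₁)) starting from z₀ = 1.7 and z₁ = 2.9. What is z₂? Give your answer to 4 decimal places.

2.5258

p(1.7) = -5.120000, p(2.9) = 2.320000
z₂ = 2.900000 − 2.320000·(2.900000 − 1.700000) / (2.320000 − (-5.120000)) = 2.900000 − (2.784000)/(7.440000) = 2.525806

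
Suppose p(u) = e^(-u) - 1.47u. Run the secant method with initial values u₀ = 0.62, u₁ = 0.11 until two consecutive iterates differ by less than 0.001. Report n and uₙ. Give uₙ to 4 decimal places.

n = 4, uₙ = 0.4387

p(0.62) = -0.373456, p(0.11) = 0.734134
u₂ = 0.110000 − 0.734134·(-0.510000)/(1.107590) = 0.448039;  |Δ| = 0.338039
p(0.448039) = -0.019737
u₃ = 0.448039 − (-0.019737)·(0.338039)/(-0.753871) = 0.439189;  |Δ| = 0.008850
p(0.439189) = -0.001048
u₄ = 0.439189 − (-0.001048)·(-0.008850)/(0.018689) = 0.438692;  |Δ| = 0.000496
|u₄ − u₃| = 0.000496 < 0.001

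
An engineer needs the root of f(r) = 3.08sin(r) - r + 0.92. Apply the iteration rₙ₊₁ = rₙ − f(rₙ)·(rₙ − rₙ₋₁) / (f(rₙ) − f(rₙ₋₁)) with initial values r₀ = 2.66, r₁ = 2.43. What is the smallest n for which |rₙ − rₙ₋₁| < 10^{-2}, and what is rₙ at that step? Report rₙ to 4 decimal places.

n = 3, rₙ = 2.5746

f(2.66) = -0.313371, f(2.43) = 0.501366
r₂ = 2.430000 − 0.501366·(-0.230000)/(0.814736) = 2.571535;  |Δ| = 0.141535
f(2.571535) = 0.010680
r₃ = 2.571535 − 0.010680·(0.141535)/(-0.490686) = 2.574616;  |Δ| = 0.003080
|r₃ − r₂| = 0.003080 < 10^{-2}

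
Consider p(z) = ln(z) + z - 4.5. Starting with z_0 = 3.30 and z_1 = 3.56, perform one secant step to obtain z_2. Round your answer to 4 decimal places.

p(3.30) = -0.006078, p(3.56) = 0.329761
z_2 = 3.560000 − 0.329761·(3.560000 − 3.300000) / (0.329761 − (-0.006078)) = 3.560000 − (0.085738)/(0.335838) = 3.304705

3.3047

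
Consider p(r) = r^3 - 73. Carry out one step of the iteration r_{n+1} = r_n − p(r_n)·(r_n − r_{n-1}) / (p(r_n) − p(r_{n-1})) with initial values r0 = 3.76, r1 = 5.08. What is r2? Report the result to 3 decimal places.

p(3.76) = -19.84262, p(5.08) = 58.09651
r2 = 5.08000 − 58.09651·(5.08000 − 3.76000) / (58.09651 − (-19.84262)) = 5.08000 − (76.68740)/(77.93914) = 4.09606

4.096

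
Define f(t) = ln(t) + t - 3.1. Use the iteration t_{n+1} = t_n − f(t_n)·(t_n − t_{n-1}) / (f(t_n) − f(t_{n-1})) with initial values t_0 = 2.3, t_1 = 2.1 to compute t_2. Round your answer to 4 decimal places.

2.2774

f(2.3) = 0.032909, f(2.1) = -0.258063
t_2 = 2.100000 − (-0.258063)·(2.100000 − 2.300000) / (-0.258063 − 0.032909) = 2.100000 − (0.051613)/(-0.290972) = 2.277380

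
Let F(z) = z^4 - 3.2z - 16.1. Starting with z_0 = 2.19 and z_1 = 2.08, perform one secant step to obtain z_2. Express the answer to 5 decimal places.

2.19295

F(2.19) = -0.1054248, F(2.08) = -4.0382630
z_2 = 2.0800000 − (-4.0382630)·(2.0800000 − 2.1900000) / (-4.0382630 − (-0.1054248)) = 2.0800000 − (0.4442089)/(-3.9328382) = 2.1929487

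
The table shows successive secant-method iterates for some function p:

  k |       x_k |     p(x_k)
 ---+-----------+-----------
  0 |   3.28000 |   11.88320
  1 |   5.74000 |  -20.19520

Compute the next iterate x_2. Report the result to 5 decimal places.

4.19129

x_2 = 5.74000 − (-20.19520)·(5.74000 − 3.28000) / (-20.19520 − 11.88320)
   = 5.74000 − (-49.6801920)/(-32.0784000) = 4.1912883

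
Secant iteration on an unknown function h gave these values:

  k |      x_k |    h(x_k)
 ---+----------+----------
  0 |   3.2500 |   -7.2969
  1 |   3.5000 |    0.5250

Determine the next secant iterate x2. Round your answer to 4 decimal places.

x2 = 3.5000 − 0.5250·(3.5000 − 3.2500) / (0.5250 − (-7.2969))
   = 3.5000 − (0.131250)/(7.821900) = 3.483220

3.4832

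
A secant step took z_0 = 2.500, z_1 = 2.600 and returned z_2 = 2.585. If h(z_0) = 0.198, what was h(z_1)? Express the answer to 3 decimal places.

-0.035

The secant line through (2.500, 0.198) and (2.600, h(z_1)) crosses zero at z_2 = 2.585.
So (2.500, 0.198), (2.600, h(z_1)), (2.585, 0) are collinear:
h(z_1) = 0.198 · (2.600 − 2.585) / (2.500 − 2.585) = 0.198 · (0.01500)/(-0.08500) = -0.03494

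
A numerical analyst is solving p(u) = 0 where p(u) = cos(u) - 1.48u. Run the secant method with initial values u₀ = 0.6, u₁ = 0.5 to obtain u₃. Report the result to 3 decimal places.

0.569

p(0.6) = -0.06266, p(0.5) = 0.13758
u₂ = 0.50000 − 0.13758·(0.50000 − 0.60000) / (0.13758 − (-0.06266)) = 0.50000 − (-0.01376)/(0.20025) = 0.56871
p(0.56871) = 0.00091
u₃ = 0.56871 − 0.00091·(0.56871 − 0.50000) / (0.00091 − 0.13758) = 0.56871 − (0.00006)/(-0.13667) = 0.56917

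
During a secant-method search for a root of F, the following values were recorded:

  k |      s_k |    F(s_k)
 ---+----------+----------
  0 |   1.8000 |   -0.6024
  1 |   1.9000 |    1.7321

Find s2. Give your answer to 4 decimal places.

s2 = 1.9000 − 1.7321·(1.9000 − 1.8000) / (1.7321 − (-0.6024))
   = 1.9000 − (0.173210)/(2.334500) = 1.825804

1.8258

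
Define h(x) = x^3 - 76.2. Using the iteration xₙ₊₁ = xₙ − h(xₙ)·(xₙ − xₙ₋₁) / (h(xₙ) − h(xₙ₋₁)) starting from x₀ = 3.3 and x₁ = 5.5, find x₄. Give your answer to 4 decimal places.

h(3.3) = -40.263000, h(5.5) = 90.175000
x₂ = 5.500000 − 90.175000·(5.500000 − 3.300000) / (90.175000 − (-40.263000)) = 5.500000 − (198.385000)/(130.438000) = 3.979086
h(3.979086) = -13.198640
x₃ = 3.979086 − (-13.198640)·(3.979086 − 5.500000) / (-13.198640 − 90.175000) = 3.979086 − (20.073998)/(-103.373640) = 4.173275
h(4.173275) = -3.517328
x₄ = 4.173275 − (-3.517328)·(4.173275 − 3.979086) / (-3.517328 − (-13.198640)) = 4.173275 − (-0.683025)/(9.681312) = 4.243826

4.2438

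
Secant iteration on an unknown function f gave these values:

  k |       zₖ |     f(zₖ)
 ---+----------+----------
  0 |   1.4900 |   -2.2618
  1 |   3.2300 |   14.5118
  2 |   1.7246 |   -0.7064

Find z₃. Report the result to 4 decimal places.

z₃ = 1.7246 − (-0.7064)·(1.7246 − 3.2300) / (-0.7064 − 14.5118)
   = 1.7246 − (1.063415)/(-15.218200) = 1.794478

1.7945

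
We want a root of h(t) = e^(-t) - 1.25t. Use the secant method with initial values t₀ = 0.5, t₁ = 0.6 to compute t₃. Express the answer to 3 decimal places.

h(0.5) = -0.01847, h(0.6) = -0.20119
t₂ = 0.60000 − (-0.20119)·(0.60000 − 0.50000) / (-0.20119 − (-0.01847)) = 0.60000 − (-0.02012)/(-0.18272) = 0.48989
h(0.48989) = 0.00033
t₃ = 0.48989 − 0.00033·(0.48989 − 0.60000) / (0.00033 − (-0.20119)) = 0.48989 − (-0.00004)/(0.20152) = 0.49007

0.490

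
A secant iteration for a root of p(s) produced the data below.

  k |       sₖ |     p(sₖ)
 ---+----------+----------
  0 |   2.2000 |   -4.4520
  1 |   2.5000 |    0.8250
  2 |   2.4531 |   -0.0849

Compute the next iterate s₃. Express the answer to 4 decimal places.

2.4575

s₃ = 2.4531 − (-0.0849)·(2.4531 − 2.5000) / (-0.0849 − 0.8250)
   = 2.4531 − (0.003982)/(-0.909900) = 2.457476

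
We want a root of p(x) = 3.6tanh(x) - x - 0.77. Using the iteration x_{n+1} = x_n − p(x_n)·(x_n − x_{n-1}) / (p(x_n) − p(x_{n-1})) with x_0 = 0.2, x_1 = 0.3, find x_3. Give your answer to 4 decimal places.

p(0.2) = -0.259449, p(0.3) = -0.021275
x_2 = 0.300000 − (-0.021275)·(0.300000 − 0.200000) / (-0.021275 − (-0.259449)) = 0.300000 − (-0.002127)/(0.238174) = 0.308932
p(0.308932) = -0.000856
x_3 = 0.308932 − (-0.000856)·(0.308932 − 0.300000) / (-0.000856 − (-0.021275)) = 0.308932 − (-0.000008)/(0.020418) = 0.309307

0.3093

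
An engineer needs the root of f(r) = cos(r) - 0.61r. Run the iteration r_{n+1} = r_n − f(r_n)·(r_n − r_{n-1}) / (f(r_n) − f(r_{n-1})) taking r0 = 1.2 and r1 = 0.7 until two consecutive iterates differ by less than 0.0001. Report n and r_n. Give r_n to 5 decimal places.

f(1.2) = -0.3696422, f(0.7) = 0.3378422
r2 = 0.7000000 − 0.3378422·(-0.5000000)/(0.7074844) = 0.9387630;  |Δ| = 0.2387630
f(0.9387630) = 0.0181411
r3 = 0.9387630 − 0.0181411·(0.2387630)/(-0.3197011) = 0.9523113;  |Δ| = 0.0135484
f(0.9523113) = -0.0011085
r4 = 0.9523113 − (-0.0011085)·(0.0135484)/(-0.0192496) = 0.9515312;  |Δ| = 0.0007802
f(0.9515312) = 0.0000029
r5 = 0.9515312 − 0.0000029·(-0.0007802)/(0.0011114) = 0.9515332;  |Δ| = 0.0000020
|r5 − r4| = 0.0000020 < 0.0001

n = 5, r_n = 0.95153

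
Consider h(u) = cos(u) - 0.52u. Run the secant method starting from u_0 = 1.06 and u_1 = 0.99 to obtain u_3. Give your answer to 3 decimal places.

1.015

h(1.06) = -0.06233, h(0.99) = 0.03389
u_2 = 0.99000 − 0.03389·(0.99000 − 1.06000) / (0.03389 − (-0.06233)) = 0.99000 − (-0.00237)/(0.09622) = 1.01466
h(1.01466) = 0.00029
u_3 = 1.01466 − 0.00029·(1.01466 − 0.99000) / (0.00029 − 0.03389) = 1.01466 − (0.00001)/(-0.03360) = 1.01487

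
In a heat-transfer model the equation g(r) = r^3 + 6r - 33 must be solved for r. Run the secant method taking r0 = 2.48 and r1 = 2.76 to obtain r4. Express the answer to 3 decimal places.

2.593

g(2.48) = -2.86701, g(2.76) = 4.58458
r2 = 2.76000 − 4.58458·(2.76000 − 2.48000) / (4.58458 − (-2.86701)) = 2.76000 − (1.28368)/(7.45158) = 2.58773
g(2.58773) = -0.14527
r3 = 2.58773 − (-0.14527)·(2.58773 − 2.76000) / (-0.14527 − 4.58458) = 2.58773 − (0.02503)/(-4.72985) = 2.59302
g(2.59302) = -0.00702
r4 = 2.59302 − (-0.00702)·(2.59302 − 2.58773) / (-0.00702 − (-0.14527)) = 2.59302 − (-0.00004)/(0.13826) = 2.59329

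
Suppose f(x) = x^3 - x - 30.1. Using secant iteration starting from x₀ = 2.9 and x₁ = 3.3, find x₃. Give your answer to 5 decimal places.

f(2.9) = -8.6110000, f(3.3) = 2.5370000
x₂ = 3.3000000 − 2.5370000·(3.3000000 − 2.9000000) / (2.5370000 − (-8.6110000)) = 3.3000000 − (1.0148000)/(11.1480000) = 3.2089702
f(3.2089702) = -0.2646319
x₃ = 3.2089702 − (-0.2646319)·(3.2089702 − 3.3000000) / (-0.2646319 − 2.5370000) = 3.2089702 − (0.0240894)/(-2.8016319) = 3.2175686

3.21757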